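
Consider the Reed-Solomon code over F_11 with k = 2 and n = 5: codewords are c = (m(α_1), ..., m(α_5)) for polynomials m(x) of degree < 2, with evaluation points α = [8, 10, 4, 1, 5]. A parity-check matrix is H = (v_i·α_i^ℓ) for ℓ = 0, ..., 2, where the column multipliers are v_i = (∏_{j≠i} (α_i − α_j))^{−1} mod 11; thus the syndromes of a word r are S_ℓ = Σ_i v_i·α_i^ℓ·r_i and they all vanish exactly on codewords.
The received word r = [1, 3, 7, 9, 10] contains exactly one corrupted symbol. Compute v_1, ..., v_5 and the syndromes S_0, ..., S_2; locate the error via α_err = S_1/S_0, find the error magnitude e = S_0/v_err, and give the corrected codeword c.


S = (6, 4, 10), error at position 1, error magnitude e = 4, c = [8, 3, 7, 9, 10].

Step 1: column multipliers v_i = (∏_{j≠i}(α_i − α_j))^{−1} mod 11.
  i = 1 (α = 8): (8−10)(8−4)(8−1)(8−5) = (−2)·4·7·3 = −168 ≡ 8, so v_1 = 8^{−1} = 7 (mod 11).
  i = 2 (α = 10): (10−8)(10−4)(10−1)(10−5) = 2·6·9·5 = 540 ≡ 1, so v_2 = 1^{−1} = 1 (mod 11).
  i = 3 (α = 4): (4−8)(4−10)(4−1)(4−5) = (−4)·(−6)·3·(−1) = −72 ≡ 5, so v_3 = 5^{−1} = 9 (mod 11).
  i = 4 (α = 1): (1−8)(1−10)(1−4)(1−5) = (−7)·(−9)·(−3)·(−4) = 756 ≡ 8, so v_4 = 8^{−1} = 7 (mod 11).
  i = 5 (α = 5): (5−8)(5−10)(5−4)(5−1) = (−3)·(−5)·1·4 = 60 ≡ 5, so v_5 = 5^{−1} = 9 (mod 11).
  v = [7, 1, 9, 7, 9].
Step 2: syndromes of r = [1, 3, 7, 9, 10] (all sums mod 11).
  S_0 = Σ v_i r_i = 7·1 + 1·3 + 9·7 + 7·9 + 9·10 = 226 ≡ 6.
  S_1 = Σ v_i α_i r_i = 7·8·1 + 1·10·3 + 9·4·7 + 7·1·9 + 9·5·10 = 851 ≡ 4.
  α_i^2 mod 11 = [9, 1, 5, 1, 3].
  S_2 = Σ v_i α_i^2 r_i = 7·9·1 + 1·1·3 + 9·5·7 + 7·1·9 + 9·3·10 = 714 ≡ 10.
  S = (6, 4, 10) ≠ 0, so r is not a codeword (an error is present).
Step 3: locate the error. For a single error e at position i, S_ℓ = v_i·e·α_i^ℓ, so α_err = S_1/S_0.
  S_0^{−1} = 6^{−1} = 2 (mod 11), so α_err = 4·2 = 8 ≡ 8 = α_1. Error position i = 1.
  Consistency check: S_2/S_1 = 10·3 = 30 ≡ 8 = α_err ✓ (single-error assumption holds).
Step 4: error magnitude e = S_0/v_1 = S_0·∏_{j≠1}(α_1 − α_j) = 6·8 = 48 ≡ 4 (mod 11).
Step 5: correct position 1: c_1 = r_1 − e = 1 − 4 ≡ 8 (mod 11). Hence c = [8, 3, 7, 9, 10].
  Check: interpolating c through the α_i gives m(x) = 6 + 3·x (degree < 2) with m(α_i) = c_i for every i, so c is indeed a codeword.


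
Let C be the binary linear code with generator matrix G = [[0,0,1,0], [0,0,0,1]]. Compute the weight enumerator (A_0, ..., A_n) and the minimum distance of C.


Weight distribution: A_0 = 1, A_1 = 2, A_2 = 1. Minimum distance d = 1.

Enumerate all 2^2 = 4 messages m ∈ F_2^2.
For each, compute codeword c = mG in F_2^4, then tally its weight.
  m = 00 → c = 0000, weight = 0.
  m = 10 → c = 0010, weight = 1.
  m = 01 → c = 0001, weight = 1.
  m = 11 → c = 0011, weight = 2.
Tally weights:
  weight 0: 1 codewords.
  weight 1: 2 codewords.
  weight 2: 1 codewords.
Minimum distance d = smallest w > 0 with A_w > 0 = 1.
Sanity: Σ A_w = 4 = 2^2 = 4 ✓.


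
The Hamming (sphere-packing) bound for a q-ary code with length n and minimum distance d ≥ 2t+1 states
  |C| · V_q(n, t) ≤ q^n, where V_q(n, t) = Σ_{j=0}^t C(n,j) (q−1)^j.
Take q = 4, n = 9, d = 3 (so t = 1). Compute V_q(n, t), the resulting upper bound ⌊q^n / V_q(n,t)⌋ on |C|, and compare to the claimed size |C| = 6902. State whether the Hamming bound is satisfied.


V_q(n, t) = 28, q^n = 262144, Hamming bound = 9362, |C| = 6902 ≤ bound (satisfied).

Step 1: Compute V_q(n, t) = Σ_{j=0}^1 C(n, j) (q−1)^j.
  j = 0: C(9,0)·(3)^0 = 1·1 = 1.
  j = 1: C(9,1)·(3)^1 = 9·3 = 27.
  V_q(n, t) = 1 + 27 = 28.
Step 2: q^n = 4^9 = 262144.
Step 3: Hamming bound ⌊q^n / V_q(n,t)⌋ = ⌊262144/28⌋ = 9362.
Step 4: Compare |C| = 6902 to 9362: satisfied.
The claimed |C| lies below the Hamming bound.


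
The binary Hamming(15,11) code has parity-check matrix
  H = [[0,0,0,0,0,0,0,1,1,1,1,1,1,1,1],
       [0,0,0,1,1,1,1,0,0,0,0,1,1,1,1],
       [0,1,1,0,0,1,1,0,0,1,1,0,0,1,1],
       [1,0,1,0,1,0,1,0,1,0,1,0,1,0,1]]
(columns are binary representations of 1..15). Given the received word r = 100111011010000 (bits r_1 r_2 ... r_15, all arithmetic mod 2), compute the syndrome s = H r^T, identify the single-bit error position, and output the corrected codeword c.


s = (1, 1, 0, 0)^T, error position = 12, corrected codeword c = 100111011011000

Compute s = H r^T mod 2 one row at a time:
  s_1 = 1 + 1 + 0 + 1 + 0 + 0 + 0 + 0 = 3 ≡ 1 (mod 2).
  s_2 = 1 + 1 + 1 + 0 + 0 + 0 + 0 + 0 = 3 ≡ 1 (mod 2).
  s_3 = 0 + 0 + 1 + 0 + 0 + 1 + 0 + 0 = 2 ≡ 0 (mod 2).
  s_4 = 1 + 0 + 1 + 0 + 1 + 1 + 0 + 0 = 4 ≡ 0 (mod 2).
s = (1, 1, 0, 0)^T — this equals column 12 of H (binary 1100), so error is at position 12.
Correct: flip bit 12 of r = 100111011010000 to get c = 100111011011000.


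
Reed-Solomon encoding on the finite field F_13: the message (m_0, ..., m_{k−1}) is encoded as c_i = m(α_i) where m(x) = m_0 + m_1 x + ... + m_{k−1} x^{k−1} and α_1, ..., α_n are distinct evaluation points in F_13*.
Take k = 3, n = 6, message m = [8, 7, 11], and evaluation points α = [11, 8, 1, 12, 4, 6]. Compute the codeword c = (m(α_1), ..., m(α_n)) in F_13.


c = [12, 1, 0, 12, 4, 4]

Message polynomial: m(x) = 8 + 7·x + 11·x^2 (mod 13).
For each evaluation point α_i, compute m(α_i) mod 13:
  α_1 = 11: Horner steps 11 → 11 → 12, so m(11) = 12.
  α_2 = 8: Horner steps 11 → 4 → 1, so m(8) = 1.
  α_3 = 1: Horner steps 11 → 5 → 0, so m(1) = 0.
  α_4 = 12: Horner steps 11 → 9 → 12, so m(12) = 12.
  α_5 = 4: Horner steps 11 → 12 → 4, so m(4) = 4.
  α_6 = 6: Horner steps 11 → 8 → 4, so m(6) = 4.
Codeword c = [12, 1, 0, 12, 4, 4] ∈ F_13^6.


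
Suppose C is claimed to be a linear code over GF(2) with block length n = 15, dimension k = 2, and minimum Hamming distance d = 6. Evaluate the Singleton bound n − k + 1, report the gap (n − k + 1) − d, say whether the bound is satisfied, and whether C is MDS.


Singleton RHS = n − k + 1 = 14, slack = 8, bound satisfied, not MDS.

Singleton bound: d ≤ n − k + 1.
Here n = 15, k = 2, so n − k + 1 = 14.
Given d = 6, check d ≤ 14: YES.
Slack = (n − k + 1) − d = 8.
The code is NOT MDS (slack = 8 > 0).
Description: the claimed parameters are [15, 2, 6]_2; such a code would be non-MDS.


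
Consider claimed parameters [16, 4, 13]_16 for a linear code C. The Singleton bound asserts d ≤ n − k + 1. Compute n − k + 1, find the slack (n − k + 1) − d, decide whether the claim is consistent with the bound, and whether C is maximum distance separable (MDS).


Singleton RHS = n − k + 1 = 13, slack = 0, bound satisfied, MDS.

Singleton bound: d ≤ n − k + 1.
Here n = 16, k = 4, so n − k + 1 = 13.
Given d = 13, check d ≤ 13: YES.
Slack = (n − k + 1) − d = 0.
The code is MDS (slack = 0).
Description: the claimed parameters are [16, 4, 13]_16; such a code would be MDS (meets Singleton bound).


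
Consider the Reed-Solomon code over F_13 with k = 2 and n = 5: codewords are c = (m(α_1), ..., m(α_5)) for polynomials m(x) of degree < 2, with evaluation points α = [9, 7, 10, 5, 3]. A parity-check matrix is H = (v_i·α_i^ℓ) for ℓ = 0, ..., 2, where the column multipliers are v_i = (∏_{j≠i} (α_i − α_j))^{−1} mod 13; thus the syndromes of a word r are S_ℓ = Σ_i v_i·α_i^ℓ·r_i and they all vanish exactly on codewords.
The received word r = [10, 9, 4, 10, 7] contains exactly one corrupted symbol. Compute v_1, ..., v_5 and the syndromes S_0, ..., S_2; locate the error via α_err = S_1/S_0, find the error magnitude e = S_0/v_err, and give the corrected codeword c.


S = (12, 8, 1), error at position 4, error magnitude e = 2, c = [10, 9, 4, 8, 7].

Step 1: column multipliers v_i = (∏_{j≠i}(α_i − α_j))^{−1} mod 13.
  i = 1 (α = 9): (9−7)(9−10)(9−5)(9−3) = 2·(−1)·4·6 = −48 ≡ 4, so v_1 = 4^{−1} = 10 (mod 13).
  i = 2 (α = 7): (7−9)(7−10)(7−5)(7−3) = (−2)·(−3)·2·4 = 48 ≡ 9, so v_2 = 9^{−1} = 3 (mod 13).
  i = 3 (α = 10): (10−9)(10−7)(10−5)(10−3) = 1·3·5·7 = 105 ≡ 1, so v_3 = 1^{−1} = 1 (mod 13).
  i = 4 (α = 5): (5−9)(5−7)(5−10)(5−3) = (−4)·(−2)·(−5)·2 = −80 ≡ 11, so v_4 = 11^{−1} = 6 (mod 13).
  i = 5 (α = 3): (3−9)(3−7)(3−10)(3−5) = (−6)·(−4)·(−7)·(−2) = 336 ≡ 11, so v_5 = 11^{−1} = 6 (mod 13).
  v = [10, 3, 1, 6, 6].
Step 2: syndromes of r = [10, 9, 4, 10, 7] (all sums mod 13).
  S_0 = Σ v_i r_i = 10·10 + 3·9 + 1·4 + 6·10 + 6·7 = 233 ≡ 12.
  S_1 = Σ v_i α_i r_i = 10·9·10 + 3·7·9 + 1·10·4 + 6·5·10 + 6·3·7 = 1555 ≡ 8.
  α_i^2 mod 13 = [3, 10, 9, 12, 9].
  S_2 = Σ v_i α_i^2 r_i = 10·3·10 + 3·10·9 + 1·9·4 + 6·12·10 + 6·9·7 = 1704 ≡ 1.
  S = (12, 8, 1) ≠ 0, so r is not a codeword (an error is present).
Step 3: locate the error. For a single error e at position i, S_ℓ = v_i·e·α_i^ℓ, so α_err = S_1/S_0.
  S_0^{−1} = 12^{−1} = 12 (mod 13), so α_err = 8·12 = 96 ≡ 5 = α_4. Error position i = 4.
  Consistency check: S_2/S_1 = 1·5 = 5 ≡ 5 = α_err ✓ (single-error assumption holds).
Step 4: error magnitude e = S_0/v_4 = S_0·∏_{j≠4}(α_4 − α_j) = 12·11 = 132 ≡ 2 (mod 13).
Step 5: correct position 4: c_4 = r_4 − e = 10 − 2 ≡ 8 (mod 13). Hence c = [10, 9, 4, 8, 7].
  Check: interpolating c through the α_i gives m(x) = 12 + 7·x (degree < 2) with m(α_i) = c_i for every i, so c is indeed a codeword.


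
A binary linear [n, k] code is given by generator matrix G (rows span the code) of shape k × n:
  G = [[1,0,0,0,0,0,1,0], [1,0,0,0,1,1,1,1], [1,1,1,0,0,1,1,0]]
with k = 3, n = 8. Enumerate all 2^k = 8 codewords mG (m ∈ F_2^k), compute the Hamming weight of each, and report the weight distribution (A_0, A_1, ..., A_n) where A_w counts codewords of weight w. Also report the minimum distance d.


Weight distribution: A_0 = 1, A_2 = 1, A_3 = 2, A_4 = 1, A_5 = 2, A_6 = 1. Minimum distance d = 2.

Enumerate all 2^3 = 8 messages m ∈ F_2^3.
For each, compute codeword c = mG in F_2^8, then tally its weight.
  m = 000 → c = 00000000, weight = 0.
  m = 100 → c = 10000010, weight = 2.
  m = 010 → c = 10001111, weight = 5.
  m = 110 → c = 00001101, weight = 3.
  m = 001 → c = 11100110, weight = 5.
  m = 101 → c = 01100100, weight = 3.
  m = 011 → c = 01101001, weight = 4.
  m = 111 → c = 11101011, weight = 6.
Tally weights:
  weight 0: 1 codewords.
  weight 2: 1 codewords.
  weight 3: 2 codewords.
  weight 4: 1 codewords.
  weight 5: 2 codewords.
  weight 6: 1 codewords.
Minimum distance d = smallest w > 0 with A_w > 0 = 2.
Sanity: Σ A_w = 8 = 2^3 = 8 ✓.


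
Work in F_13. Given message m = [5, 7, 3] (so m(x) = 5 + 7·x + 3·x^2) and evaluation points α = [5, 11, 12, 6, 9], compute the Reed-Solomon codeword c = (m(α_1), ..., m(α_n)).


c = [11, 3, 1, 12, 12]

Message polynomial: m(x) = 5 + 7·x + 3·x^2 (mod 13).
For each evaluation point α_i, compute m(α_i) mod 13:
  α_1 = 5: Horner steps 3 → 9 → 11, so m(5) = 11.
  α_2 = 11: Horner steps 3 → 1 → 3, so m(11) = 3.
  α_3 = 12: Horner steps 3 → 4 → 1, so m(12) = 1.
  α_4 = 6: Horner steps 3 → 12 → 12, so m(6) = 12.
  α_5 = 9: Horner steps 3 → 8 → 12, so m(9) = 12.
Codeword c = [11, 3, 1, 12, 12] ∈ F_13^5.


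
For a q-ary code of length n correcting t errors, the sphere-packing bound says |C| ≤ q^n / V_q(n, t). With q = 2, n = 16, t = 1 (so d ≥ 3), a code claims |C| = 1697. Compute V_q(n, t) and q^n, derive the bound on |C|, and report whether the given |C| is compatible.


V_q(n, t) = 17, q^n = 65536, Hamming bound = 3855, |C| = 1697 ≤ bound (satisfied).

Step 1: Compute V_q(n, t) = Σ_{j=0}^1 C(n, j) (q−1)^j.
  j = 0: C(16,0)·(1)^0 = 1·1 = 1.
  j = 1: C(16,1)·(1)^1 = 16·1 = 16.
  V_q(n, t) = 1 + 16 = 17.
Step 2: q^n = 2^16 = 65536.
Step 3: Hamming bound ⌊q^n / V_q(n,t)⌋ = ⌊65536/17⌋ = 3855.
Step 4: Compare |C| = 1697 to 3855: satisfied.
The claimed |C| lies below the Hamming bound.


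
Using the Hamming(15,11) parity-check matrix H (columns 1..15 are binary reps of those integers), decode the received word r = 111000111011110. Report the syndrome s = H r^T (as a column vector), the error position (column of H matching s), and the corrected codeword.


s = (0, 0, 1, 0)^T, error position = 2, corrected codeword c = 101000111011110

Compute s = H r^T mod 2 one row at a time:
  s_1 = 1 + 1 + 0 + 1 + 1 + 1 + 1 + 0 = 6 ≡ 0 (mod 2).
  s_2 = 0 + 0 + 0 + 1 + 1 + 1 + 1 + 0 = 4 ≡ 0 (mod 2).
  s_3 = 1 + 1 + 0 + 1 + 0 + 1 + 1 + 0 = 5 ≡ 1 (mod 2).
  s_4 = 1 + 1 + 0 + 1 + 1 + 1 + 1 + 0 = 6 ≡ 0 (mod 2).
s = (0, 0, 1, 0)^T — this equals column 2 of H (binary 0010), so error is at position 2.
Correct: flip bit 2 of r = 111000111011110 to get c = 101000111011110.


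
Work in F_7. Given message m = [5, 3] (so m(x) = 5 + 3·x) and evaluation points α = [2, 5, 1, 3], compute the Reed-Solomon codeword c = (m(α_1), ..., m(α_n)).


c = [4, 6, 1, 0]

Message polynomial: m(x) = 5 + 3·x (mod 7).
For each evaluation point α_i, compute m(α_i) mod 7:
  α_1 = 2: Horner steps 3 → 4, so m(2) = 4.
  α_2 = 5: Horner steps 3 → 6, so m(5) = 6.
  α_3 = 1: Horner steps 3 → 1, so m(1) = 1.
  α_4 = 3: Horner steps 3 → 0, so m(3) = 0.
Codeword c = [4, 6, 1, 0] ∈ F_7^4.


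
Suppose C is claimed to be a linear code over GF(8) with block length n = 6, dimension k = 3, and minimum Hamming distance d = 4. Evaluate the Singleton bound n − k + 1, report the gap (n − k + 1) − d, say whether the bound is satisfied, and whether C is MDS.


Singleton RHS = n − k + 1 = 4, slack = 0, bound satisfied, MDS.

Singleton bound: d ≤ n − k + 1.
Here n = 6, k = 3, so n − k + 1 = 4.
Given d = 4, check d ≤ 4: YES.
Slack = (n − k + 1) − d = 0.
The code is MDS (slack = 0).
Description: the claimed parameters are [6, 3, 4]_8; such a code would be MDS (meets Singleton bound).


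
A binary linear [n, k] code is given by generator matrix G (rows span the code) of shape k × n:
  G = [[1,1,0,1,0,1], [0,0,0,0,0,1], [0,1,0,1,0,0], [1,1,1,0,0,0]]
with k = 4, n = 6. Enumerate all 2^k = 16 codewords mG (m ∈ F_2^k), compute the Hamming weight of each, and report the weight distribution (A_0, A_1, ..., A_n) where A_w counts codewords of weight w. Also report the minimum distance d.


Weight distribution: A_0 = 1, A_1 = 2, A_2 = 4, A_3 = 6, A_4 = 3. Minimum distance d = 1.

Enumerate all 2^4 = 16 messages m ∈ F_2^4.
For each, compute codeword c = mG in F_2^6, then tally its weight.
  m = 0000 → c = 000000, weight = 0.
  m = 1000 → c = 110101, weight = 4.
  m = 0100 → c = 000001, weight = 1.
  m = 1100 → c = 110100, weight = 3.
  m = 0010 → c = 010100, weight = 2.
  m = 1010 → c = 100001, weight = 2.
  m = 0110 → c = 010101, weight = 3.
  m = 1110 → c = 100000, weight = 1.
  m = 0001 → c = 111000, weight = 3.
  m = 1001 → c = 001101, weight = 3.
  m = 0101 → c = 111001, weight = 4.
  m = 1101 → c = 001100, weight = 2.
  m = 0011 → c = 101100, weight = 3.
  m = 1011 → c = 011001, weight = 3.
  m = 0111 → c = 101101, weight = 4.
  m = 1111 → c = 011000, weight = 2.
Tally weights:
  weight 0: 1 codewords.
  weight 1: 2 codewords.
  weight 2: 4 codewords.
  weight 3: 6 codewords.
  weight 4: 3 codewords.
Minimum distance d = smallest w > 0 with A_w > 0 = 1.
Sanity: Σ A_w = 16 = 2^4 = 16 ✓.


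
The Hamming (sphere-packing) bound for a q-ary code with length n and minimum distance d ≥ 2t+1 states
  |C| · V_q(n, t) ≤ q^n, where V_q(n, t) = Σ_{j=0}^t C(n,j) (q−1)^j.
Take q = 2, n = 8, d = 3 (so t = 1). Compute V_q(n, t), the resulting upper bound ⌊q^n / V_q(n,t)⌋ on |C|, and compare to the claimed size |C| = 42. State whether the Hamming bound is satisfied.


V_q(n, t) = 9, q^n = 256, Hamming bound = 28, |C| = 42 > bound (violated).

Step 1: Compute V_q(n, t) = Σ_{j=0}^1 C(n, j) (q−1)^j.
  j = 0: C(8,0)·(1)^0 = 1·1 = 1.
  j = 1: C(8,1)·(1)^1 = 8·1 = 8.
  V_q(n, t) = 1 + 8 = 9.
Step 2: q^n = 2^8 = 256.
Step 3: Hamming bound ⌊q^n / V_q(n,t)⌋ = ⌊256/9⌋ = 28.
Step 4: Compare |C| = 42 to 28: violated.
The claimed |C| lies above the Hamming bound, so no 2-ary code of length 8 with d ≥ 3 can have 42 codewords.


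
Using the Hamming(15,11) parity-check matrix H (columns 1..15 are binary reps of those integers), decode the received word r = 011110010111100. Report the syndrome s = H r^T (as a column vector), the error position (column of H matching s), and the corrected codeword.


s = (1, 0, 0, 0)^T, error position = 8, corrected codeword c = 011110000111100

Compute s = H r^T mod 2 one row at a time:
  s_1 = 1 + 0 + 1 + 1 + 1 + 1 + 0 + 0 = 5 ≡ 1 (mod 2).
  s_2 = 1 + 1 + 0 + 0 + 1 + 1 + 0 + 0 = 4 ≡ 0 (mod 2).
  s_3 = 1 + 1 + 0 + 0 + 1 + 1 + 0 + 0 = 4 ≡ 0 (mod 2).
  s_4 = 0 + 1 + 1 + 0 + 0 + 1 + 1 + 0 = 4 ≡ 0 (mod 2).
s = (1, 0, 0, 0)^T — this equals column 8 of H (binary 1000), so error is at position 8.
Correct: flip bit 8 of r = 011110010111100 to get c = 011110000111100.


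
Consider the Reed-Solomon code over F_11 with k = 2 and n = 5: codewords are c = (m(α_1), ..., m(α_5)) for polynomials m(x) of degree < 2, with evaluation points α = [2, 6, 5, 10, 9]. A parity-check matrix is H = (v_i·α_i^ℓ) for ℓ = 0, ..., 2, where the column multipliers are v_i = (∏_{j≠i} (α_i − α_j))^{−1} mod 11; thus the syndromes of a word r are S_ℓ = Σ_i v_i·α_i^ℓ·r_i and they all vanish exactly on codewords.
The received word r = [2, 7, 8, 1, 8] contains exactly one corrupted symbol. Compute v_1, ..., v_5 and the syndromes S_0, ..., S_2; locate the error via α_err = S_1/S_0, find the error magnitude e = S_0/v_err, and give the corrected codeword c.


S = (10, 6, 8), error at position 3, error magnitude e = 5, c = [2, 7, 3, 1, 8].

Step 1: column multipliers v_i = (∏_{j≠i}(α_i − α_j))^{−1} mod 11.
  i = 1 (α = 2): (2−6)(2−5)(2−10)(2−9) = (−4)·(−3)·(−8)·(−7) = 672 ≡ 1, so v_1 = 1^{−1} = 1 (mod 11).
  i = 2 (α = 6): (6−2)(6−5)(6−10)(6−9) = 4·1·(−4)·(−3) = 48 ≡ 4, so v_2 = 4^{−1} = 3 (mod 11).
  i = 3 (α = 5): (5−2)(5−6)(5−10)(5−9) = 3·(−1)·(−5)·(−4) = −60 ≡ 6, so v_3 = 6^{−1} = 2 (mod 11).
  i = 4 (α = 10): (10−2)(10−6)(10−5)(10−9) = 8·4·5·1 = 160 ≡ 6, so v_4 = 6^{−1} = 2 (mod 11).
  i = 5 (α = 9): (9−2)(9−6)(9−5)(9−10) = 7·3·4·(−1) = −84 ≡ 4, so v_5 = 4^{−1} = 3 (mod 11).
  v = [1, 3, 2, 2, 3].
Step 2: syndromes of r = [2, 7, 8, 1, 8] (all sums mod 11).
  S_0 = Σ v_i r_i = 1·2 + 3·7 + 2·8 + 2·1 + 3·8 = 65 ≡ 10.
  S_1 = Σ v_i α_i r_i = 1·2·2 + 3·6·7 + 2·5·8 + 2·10·1 + 3·9·8 = 446 ≡ 6.
  α_i^2 mod 11 = [4, 3, 3, 1, 4].
  S_2 = Σ v_i α_i^2 r_i = 1·4·2 + 3·3·7 + 2·3·8 + 2·1·1 + 3·4·8 = 217 ≡ 8.
  S = (10, 6, 8) ≠ 0, so r is not a codeword (an error is present).
Step 3: locate the error. For a single error e at position i, S_ℓ = v_i·e·α_i^ℓ, so α_err = S_1/S_0.
  S_0^{−1} = 10^{−1} = 10 (mod 11), so α_err = 6·10 = 60 ≡ 5 = α_3. Error position i = 3.
  Consistency check: S_2/S_1 = 8·2 = 16 ≡ 5 = α_err ✓ (single-error assumption holds).
Step 4: error magnitude e = S_0/v_3 = S_0·∏_{j≠3}(α_3 − α_j) = 10·6 = 60 ≡ 5 (mod 11).
Step 5: correct position 3: c_3 = r_3 − e = 8 − 5 ≡ 3 (mod 11). Hence c = [2, 7, 3, 1, 8].
  Check: interpolating c through the α_i gives m(x) = 5 + 4·x (degree < 2) with m(α_i) = c_i for every i, so c is indeed a codeword.


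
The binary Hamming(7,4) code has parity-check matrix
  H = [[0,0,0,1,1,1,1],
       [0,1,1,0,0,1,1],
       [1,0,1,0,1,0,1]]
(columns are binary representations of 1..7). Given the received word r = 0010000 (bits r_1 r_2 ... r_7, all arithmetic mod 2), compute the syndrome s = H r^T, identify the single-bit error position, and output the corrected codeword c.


s = (0, 1, 1)^T, error position = 3, corrected codeword c = 0000000

Compute s = H r^T mod 2 one row at a time:
  s_1 = 0 + 0 + 0 + 0 = 0 ≡ 0 (mod 2).
  s_2 = 0 + 1 + 0 + 0 = 1 ≡ 1 (mod 2).
  s_3 = 0 + 1 + 0 + 0 = 1 ≡ 1 (mod 2).
s = (0, 1, 1)^T — this equals column 3 of H (binary 011), so error is at position 3.
Correct: flip bit 3 of r = 0010000 to get c = 0000000.


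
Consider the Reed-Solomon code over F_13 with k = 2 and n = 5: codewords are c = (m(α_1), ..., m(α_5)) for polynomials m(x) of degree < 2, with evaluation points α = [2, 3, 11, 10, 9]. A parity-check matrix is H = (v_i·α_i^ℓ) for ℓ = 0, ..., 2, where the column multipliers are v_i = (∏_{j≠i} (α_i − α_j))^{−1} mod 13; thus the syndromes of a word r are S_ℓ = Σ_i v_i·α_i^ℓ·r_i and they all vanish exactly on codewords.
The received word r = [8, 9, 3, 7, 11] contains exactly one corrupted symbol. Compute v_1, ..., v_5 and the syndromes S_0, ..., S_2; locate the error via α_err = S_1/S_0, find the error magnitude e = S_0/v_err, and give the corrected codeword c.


S = (6, 12, 11), error at position 1, error magnitude e = 8, c = [0, 9, 3, 7, 11].

Step 1: column multipliers v_i = (∏_{j≠i}(α_i − α_j))^{−1} mod 13.
  i = 1 (α = 2): (2−3)(2−11)(2−10)(2−9) = (−1)·(−9)·(−8)·(−7) = 504 ≡ 10, so v_1 = 10^{−1} = 4 (mod 13).
  i = 2 (α = 3): (3−2)(3−11)(3−10)(3−9) = 1·(−8)·(−7)·(−6) = −336 ≡ 2, so v_2 = 2^{−1} = 7 (mod 13).
  i = 3 (α = 11): (11−2)(11−3)(11−10)(11−9) = 9·8·1·2 = 144 ≡ 1, so v_3 = 1^{−1} = 1 (mod 13).
  i = 4 (α = 10): (10−2)(10−3)(10−11)(10−9) = 8·7·(−1)·1 = −56 ≡ 9, so v_4 = 9^{−1} = 3 (mod 13).
  i = 5 (α = 9): (9−2)(9−3)(9−11)(9−10) = 7·6·(−2)·(−1) = 84 ≡ 6, so v_5 = 6^{−1} = 11 (mod 13).
  v = [4, 7, 1, 3, 11].
Step 2: syndromes of r = [8, 9, 3, 7, 11] (all sums mod 13).
  S_0 = Σ v_i r_i = 4·8 + 7·9 + 1·3 + 3·7 + 11·11 = 240 ≡ 6.
  S_1 = Σ v_i α_i r_i = 4·2·8 + 7·3·9 + 1·11·3 + 3·10·7 + 11·9·11 = 1585 ≡ 12.
  α_i^2 mod 13 = [4, 9, 4, 9, 3].
  S_2 = Σ v_i α_i^2 r_i = 4·4·8 + 7·9·9 + 1·4·3 + 3·9·7 + 11·3·11 = 1259 ≡ 11.
  S = (6, 12, 11) ≠ 0, so r is not a codeword (an error is present).
Step 3: locate the error. For a single error e at position i, S_ℓ = v_i·e·α_i^ℓ, so α_err = S_1/S_0.
  S_0^{−1} = 6^{−1} = 11 (mod 13), so α_err = 12·11 = 132 ≡ 2 = α_1. Error position i = 1.
  Consistency check: S_2/S_1 = 11·12 = 132 ≡ 2 = α_err ✓ (single-error assumption holds).
Step 4: error magnitude e = S_0/v_1 = S_0·∏_{j≠1}(α_1 − α_j) = 6·10 = 60 ≡ 8 (mod 13).
Step 5: correct position 1: c_1 = r_1 − e = 8 − 8 ≡ 0 (mod 13). Hence c = [0, 9, 3, 7, 11].
  Check: interpolating c through the α_i gives m(x) = 8 + 9·x (degree < 2) with m(α_i) = c_i for every i, so c is indeed a codeword.


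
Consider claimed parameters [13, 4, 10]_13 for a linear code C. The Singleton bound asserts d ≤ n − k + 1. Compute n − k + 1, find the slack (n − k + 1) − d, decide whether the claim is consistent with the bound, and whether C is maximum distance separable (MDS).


Singleton RHS = n − k + 1 = 10, slack = 0, bound satisfied, MDS.

Singleton bound: d ≤ n − k + 1.
Here n = 13, k = 4, so n − k + 1 = 10.
Given d = 10, check d ≤ 10: YES.
Slack = (n − k + 1) − d = 0.
The code is MDS (slack = 0).
Description: the claimed parameters are [13, 4, 10]_13; such a code would be MDS (meets Singleton bound).


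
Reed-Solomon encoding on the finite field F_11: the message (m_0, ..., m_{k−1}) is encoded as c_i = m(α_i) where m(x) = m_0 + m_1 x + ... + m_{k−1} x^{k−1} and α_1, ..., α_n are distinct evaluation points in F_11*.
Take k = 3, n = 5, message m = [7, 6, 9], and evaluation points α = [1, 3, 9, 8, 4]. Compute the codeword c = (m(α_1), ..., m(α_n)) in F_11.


c = [0, 7, 9, 4, 10]

Message polynomial: m(x) = 7 + 6·x + 9·x^2 (mod 11).
For each evaluation point α_i, compute m(α_i) mod 11:
  α_1 = 1: Horner steps 9 → 4 → 0, so m(1) = 0.
  α_2 = 3: Horner steps 9 → 0 → 7, so m(3) = 7.
  α_3 = 9: Horner steps 9 → 10 → 9, so m(9) = 9.
  α_4 = 8: Horner steps 9 → 1 → 4, so m(8) = 4.
  α_5 = 4: Horner steps 9 → 9 → 10, so m(4) = 10.
Codeword c = [0, 7, 9, 4, 10] ∈ F_11^5.


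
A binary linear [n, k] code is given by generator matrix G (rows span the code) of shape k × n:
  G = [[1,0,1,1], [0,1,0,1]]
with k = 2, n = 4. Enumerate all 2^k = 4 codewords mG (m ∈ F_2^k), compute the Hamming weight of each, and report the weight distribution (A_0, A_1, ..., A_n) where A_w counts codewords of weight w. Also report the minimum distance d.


Weight distribution: A_0 = 1, A_2 = 1, A_3 = 2. Minimum distance d = 2.

Enumerate all 2^2 = 4 messages m ∈ F_2^2.
For each, compute codeword c = mG in F_2^4, then tally its weight.
  m = 00 → c = 0000, weight = 0.
  m = 10 → c = 1011, weight = 3.
  m = 01 → c = 0101, weight = 2.
  m = 11 → c = 1110, weight = 3.
Tally weights:
  weight 0: 1 codewords.
  weight 2: 1 codewords.
  weight 3: 2 codewords.
Minimum distance d = smallest w > 0 with A_w > 0 = 2.
Sanity: Σ A_w = 4 = 2^2 = 4 ✓.


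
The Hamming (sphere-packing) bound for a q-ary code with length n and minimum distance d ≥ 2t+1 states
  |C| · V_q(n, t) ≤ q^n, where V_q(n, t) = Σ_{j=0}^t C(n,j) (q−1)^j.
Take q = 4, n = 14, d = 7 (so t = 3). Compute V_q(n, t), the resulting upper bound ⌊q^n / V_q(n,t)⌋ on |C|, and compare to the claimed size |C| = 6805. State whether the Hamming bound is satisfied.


V_q(n, t) = 10690, q^n = 268435456, Hamming bound = 25110, |C| = 6805 ≤ bound (satisfied).

Step 1: Compute V_q(n, t) = Σ_{j=0}^3 C(n, j) (q−1)^j.
  j = 0: C(14,0)·(3)^0 = 1·1 = 1.
  j = 1: C(14,1)·(3)^1 = 14·3 = 42.
  j = 2: C(14,2)·(3)^2 = 91·9 = 819.
  j = 3: C(14,3)·(3)^3 = 364·27 = 9828.
  V_q(n, t) = 1 + 42 + 819 + 9828 = 10690.
Step 2: q^n = 4^14 = 268435456.
Step 3: Hamming bound ⌊q^n / V_q(n,t)⌋ = ⌊268435456/10690⌋ = 25110.
Step 4: Compare |C| = 6805 to 25110: satisfied.
The claimed |C| lies below the Hamming bound.


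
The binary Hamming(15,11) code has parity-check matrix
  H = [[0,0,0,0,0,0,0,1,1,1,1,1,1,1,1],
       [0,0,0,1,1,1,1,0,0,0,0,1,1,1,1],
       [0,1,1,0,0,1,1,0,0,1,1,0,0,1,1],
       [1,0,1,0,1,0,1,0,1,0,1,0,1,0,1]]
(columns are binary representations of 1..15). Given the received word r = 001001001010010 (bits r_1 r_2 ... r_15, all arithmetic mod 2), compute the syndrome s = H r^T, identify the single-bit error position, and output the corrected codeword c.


s = (1, 0, 0, 1)^T, error position = 9, corrected codeword c = 001001000010010

Compute s = H r^T mod 2 one row at a time:
  s_1 = 0 + 1 + 0 + 1 + 0 + 0 + 1 + 0 = 3 ≡ 1 (mod 2).
  s_2 = 0 + 0 + 1 + 0 + 0 + 0 + 1 + 0 = 2 ≡ 0 (mod 2).
  s_3 = 0 + 1 + 1 + 0 + 0 + 1 + 1 + 0 = 4 ≡ 0 (mod 2).
  s_4 = 0 + 1 + 0 + 0 + 1 + 1 + 0 + 0 = 3 ≡ 1 (mod 2).
s = (1, 0, 0, 1)^T — this equals column 9 of H (binary 1001), so error is at position 9.
Correct: flip bit 9 of r = 001001001010010 to get c = 001001000010010.


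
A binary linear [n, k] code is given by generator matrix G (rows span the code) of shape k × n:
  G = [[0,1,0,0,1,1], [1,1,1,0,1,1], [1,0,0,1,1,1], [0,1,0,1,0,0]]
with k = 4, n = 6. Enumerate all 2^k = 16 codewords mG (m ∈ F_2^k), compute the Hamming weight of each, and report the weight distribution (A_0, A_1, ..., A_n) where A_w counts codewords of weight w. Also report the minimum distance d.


Weight distribution: A_0 = 1, A_1 = 2, A_2 = 2, A_3 = 4, A_4 = 5, A_5 = 2. Minimum distance d = 1.

Enumerate all 2^4 = 16 messages m ∈ F_2^4.
For each, compute codeword c = mG in F_2^6, then tally its weight.
  m = 0000 → c = 000000, weight = 0.
  m = 1000 → c = 010011, weight = 3.
  m = 0100 → c = 111011, weight = 5.
  m = 1100 → c = 101000, weight = 2.
  m = 0010 → c = 100111, weight = 4.
  m = 1010 → c = 110100, weight = 3.
  m = 0110 → c = 011100, weight = 3.
  m = 1110 → c = 001111, weight = 4.
  m = 0001 → c = 010100, weight = 2.
  m = 1001 → c = 000111, weight = 3.
  m = 0101 → c = 101111, weight = 5.
  m = 1101 → c = 111100, weight = 4.
  m = 0011 → c = 110011, weight = 4.
  m = 1011 → c = 100000, weight = 1.
  m = 0111 → c = 001000, weight = 1.
  m = 1111 → c = 011011, weight = 4.
Tally weights:
  weight 0: 1 codewords.
  weight 1: 2 codewords.
  weight 2: 2 codewords.
  weight 3: 4 codewords.
  weight 4: 5 codewords.
  weight 5: 2 codewords.
Minimum distance d = smallest w > 0 with A_w > 0 = 1.
Sanity: Σ A_w = 16 = 2^4 = 16 ✓.


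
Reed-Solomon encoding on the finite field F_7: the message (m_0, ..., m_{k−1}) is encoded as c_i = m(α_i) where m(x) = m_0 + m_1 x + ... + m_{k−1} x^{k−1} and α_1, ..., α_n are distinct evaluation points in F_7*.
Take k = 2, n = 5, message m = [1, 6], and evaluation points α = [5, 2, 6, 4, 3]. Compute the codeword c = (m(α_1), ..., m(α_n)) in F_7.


c = [3, 6, 2, 4, 5]

Message polynomial: m(x) = 1 + 6·x (mod 7).
For each evaluation point α_i, compute m(α_i) mod 7:
  α_1 = 5: Horner steps 6 → 3, so m(5) = 3.
  α_2 = 2: Horner steps 6 → 6, so m(2) = 6.
  α_3 = 6: Horner steps 6 → 2, so m(6) = 2.
  α_4 = 4: Horner steps 6 → 4, so m(4) = 4.
  α_5 = 3: Horner steps 6 → 5, so m(3) = 5.
Codeword c = [3, 6, 2, 4, 5] ∈ F_7^5.


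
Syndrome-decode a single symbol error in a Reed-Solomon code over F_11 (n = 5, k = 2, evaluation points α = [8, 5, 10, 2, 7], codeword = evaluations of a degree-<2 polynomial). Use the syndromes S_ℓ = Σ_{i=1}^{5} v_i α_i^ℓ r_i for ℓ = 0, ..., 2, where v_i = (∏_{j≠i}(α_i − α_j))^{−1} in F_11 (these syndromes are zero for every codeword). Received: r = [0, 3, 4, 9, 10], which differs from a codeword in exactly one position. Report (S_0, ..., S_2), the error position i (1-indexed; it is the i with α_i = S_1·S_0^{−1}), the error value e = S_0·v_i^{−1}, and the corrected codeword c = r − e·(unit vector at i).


S = (10, 3, 2), error at position 1, error magnitude e = 3, c = [8, 3, 4, 9, 10].

Step 1: column multipliers v_i = (∏_{j≠i}(α_i − α_j))^{−1} mod 11.
  i = 1 (α = 8): (8−5)(8−10)(8−2)(8−7) = 3·(−2)·6·1 = −36 ≡ 8, so v_1 = 8^{−1} = 7 (mod 11).
  i = 2 (α = 5): (5−8)(5−10)(5−2)(5−7) = (−3)·(−5)·3·(−2) = −90 ≡ 9, so v_2 = 9^{−1} = 5 (mod 11).
  i = 3 (α = 10): (10−8)(10−5)(10−2)(10−7) = 2·5·8·3 = 240 ≡ 9, so v_3 = 9^{−1} = 5 (mod 11).
  i = 4 (α = 2): (2−8)(2−5)(2−10)(2−7) = (−6)·(−3)·(−8)·(−5) = 720 ≡ 5, so v_4 = 5^{−1} = 9 (mod 11).
  i = 5 (α = 7): (7−8)(7−5)(7−10)(7−2) = (−1)·2·(−3)·5 = 30 ≡ 8, so v_5 = 8^{−1} = 7 (mod 11).
  v = [7, 5, 5, 9, 7].
Step 2: syndromes of r = [0, 3, 4, 9, 10] (all sums mod 11).
  S_0 = Σ v_i r_i = 7·0 + 5·3 + 5·4 + 9·9 + 7·10 = 186 ≡ 10.
  S_1 = Σ v_i α_i r_i = 7·8·0 + 5·5·3 + 5·10·4 + 9·2·9 + 7·7·10 = 927 ≡ 3.
  α_i^2 mod 11 = [9, 3, 1, 4, 5].
  S_2 = Σ v_i α_i^2 r_i = 7·9·0 + 5·3·3 + 5·1·4 + 9·4·9 + 7·5·10 = 739 ≡ 2.
  S = (10, 3, 2) ≠ 0, so r is not a codeword (an error is present).
Step 3: locate the error. For a single error e at position i, S_ℓ = v_i·e·α_i^ℓ, so α_err = S_1/S_0.
  S_0^{−1} = 10^{−1} = 10 (mod 11), so α_err = 3·10 = 30 ≡ 8 = α_1. Error position i = 1.
  Consistency check: S_2/S_1 = 2·4 = 8 ≡ 8 = α_err ✓ (single-error assumption holds).
Step 4: error magnitude e = S_0/v_1 = S_0·∏_{j≠1}(α_1 − α_j) = 10·8 = 80 ≡ 3 (mod 11).
Step 5: correct position 1: c_1 = r_1 − e = 0 − 3 ≡ 8 (mod 11). Hence c = [8, 3, 4, 9, 10].
  Check: interpolating c through the α_i gives m(x) = 2 + 9·x (degree < 2) with m(α_i) = c_i for every i, so c is indeed a codeword.


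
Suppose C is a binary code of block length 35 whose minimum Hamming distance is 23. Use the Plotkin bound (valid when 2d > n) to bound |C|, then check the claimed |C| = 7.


Plotkin bound M ≤ 4; given |C| = 7 > bound (violated).

Check applicability: 2d = 46, n = 35.
2d − n = 11 > 0, so Plotkin applies.
Compute d/(2d−n) = 23/11 ≈ 2.0909.
⌊d/(2d−n)⌋ = 2.
Plotkin bound: M ≤ 2·2 = 4.
Given |C| = 7, check: VIOLATED.
This |C| is above the Plotkin bound, so no binary code with n = 35, d = 23 and 7 codewords exists.


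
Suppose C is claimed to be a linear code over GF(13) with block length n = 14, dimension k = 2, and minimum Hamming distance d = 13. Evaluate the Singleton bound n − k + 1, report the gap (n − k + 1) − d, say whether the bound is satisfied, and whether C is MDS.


Singleton RHS = n − k + 1 = 13, slack = 0, bound satisfied, MDS.

Singleton bound: d ≤ n − k + 1.
Here n = 14, k = 2, so n − k + 1 = 13.
Given d = 13, check d ≤ 13: YES.
Slack = (n − k + 1) − d = 0.
The code is MDS (slack = 0).
Description: the claimed parameters are [14, 2, 13]_13; such a code would be MDS (meets Singleton bound).


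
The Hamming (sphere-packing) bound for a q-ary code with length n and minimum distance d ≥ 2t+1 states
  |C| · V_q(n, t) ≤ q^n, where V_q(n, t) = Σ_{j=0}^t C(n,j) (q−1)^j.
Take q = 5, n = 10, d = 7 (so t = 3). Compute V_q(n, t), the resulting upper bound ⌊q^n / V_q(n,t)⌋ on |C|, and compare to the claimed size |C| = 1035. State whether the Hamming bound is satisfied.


V_q(n, t) = 8441, q^n = 9765625, Hamming bound = 1156, |C| = 1035 ≤ bound (satisfied).

Step 1: Compute V_q(n, t) = Σ_{j=0}^3 C(n, j) (q−1)^j.
  j = 0: C(10,0)·(4)^0 = 1·1 = 1.
  j = 1: C(10,1)·(4)^1 = 10·4 = 40.
  j = 2: C(10,2)·(4)^2 = 45·16 = 720.
  j = 3: C(10,3)·(4)^3 = 120·64 = 7680.
  V_q(n, t) = 1 + 40 + 720 + 7680 = 8441.
Step 2: q^n = 5^10 = 9765625.
Step 3: Hamming bound ⌊q^n / V_q(n,t)⌋ = ⌊9765625/8441⌋ = 1156.
Step 4: Compare |C| = 1035 to 1156: satisfied.
The claimed |C| lies below the Hamming bound.


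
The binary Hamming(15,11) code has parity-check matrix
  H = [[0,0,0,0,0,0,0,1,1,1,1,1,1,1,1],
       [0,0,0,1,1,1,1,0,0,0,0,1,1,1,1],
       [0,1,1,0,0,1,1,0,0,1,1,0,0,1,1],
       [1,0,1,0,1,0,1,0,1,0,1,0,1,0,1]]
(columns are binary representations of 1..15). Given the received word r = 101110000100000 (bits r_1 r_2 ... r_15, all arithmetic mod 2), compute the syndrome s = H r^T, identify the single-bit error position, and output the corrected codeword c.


s = (1, 0, 0, 1)^T, error position = 9, corrected codeword c = 101110001100000

Compute s = H r^T mod 2 one row at a time:
  s_1 = 0 + 0 + 1 + 0 + 0 + 0 + 0 + 0 = 1 ≡ 1 (mod 2).
  s_2 = 1 + 1 + 0 + 0 + 0 + 0 + 0 + 0 = 2 ≡ 0 (mod 2).
  s_3 = 0 + 1 + 0 + 0 + 1 + 0 + 0 + 0 = 2 ≡ 0 (mod 2).
  s_4 = 1 + 1 + 1 + 0 + 0 + 0 + 0 + 0 = 3 ≡ 1 (mod 2).
s = (1, 0, 0, 1)^T — this equals column 9 of H (binary 1001), so error is at position 9.
Correct: flip bit 9 of r = 101110000100000 to get c = 101110001100000.


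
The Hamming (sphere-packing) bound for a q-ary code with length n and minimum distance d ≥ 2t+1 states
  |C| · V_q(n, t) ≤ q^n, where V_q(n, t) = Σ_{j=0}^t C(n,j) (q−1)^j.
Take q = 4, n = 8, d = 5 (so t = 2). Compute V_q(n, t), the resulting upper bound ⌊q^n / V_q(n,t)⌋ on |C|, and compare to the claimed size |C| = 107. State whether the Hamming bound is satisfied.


V_q(n, t) = 277, q^n = 65536, Hamming bound = 236, |C| = 107 ≤ bound (satisfied).

Step 1: Compute V_q(n, t) = Σ_{j=0}^2 C(n, j) (q−1)^j.
  j = 0: C(8,0)·(3)^0 = 1·1 = 1.
  j = 1: C(8,1)·(3)^1 = 8·3 = 24.
  j = 2: C(8,2)·(3)^2 = 28·9 = 252.
  V_q(n, t) = 1 + 24 + 252 = 277.
Step 2: q^n = 4^8 = 65536.
Step 3: Hamming bound ⌊q^n / V_q(n,t)⌋ = ⌊65536/277⌋ = 236.
Step 4: Compare |C| = 107 to 236: satisfied.
The claimed |C| lies below the Hamming bound.


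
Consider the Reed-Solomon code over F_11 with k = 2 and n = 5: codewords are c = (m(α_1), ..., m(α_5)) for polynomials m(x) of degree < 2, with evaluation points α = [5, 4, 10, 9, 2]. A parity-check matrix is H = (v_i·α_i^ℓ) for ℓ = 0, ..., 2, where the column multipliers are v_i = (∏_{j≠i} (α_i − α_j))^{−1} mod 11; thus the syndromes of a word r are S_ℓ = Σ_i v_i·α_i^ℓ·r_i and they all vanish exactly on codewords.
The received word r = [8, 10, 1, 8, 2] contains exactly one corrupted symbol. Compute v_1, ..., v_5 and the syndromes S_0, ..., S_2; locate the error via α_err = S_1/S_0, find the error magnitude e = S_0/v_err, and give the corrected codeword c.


S = (1, 5, 3), error at position 1, error magnitude e = 5, c = [3, 10, 1, 8, 2].

Step 1: column multipliers v_i = (∏_{j≠i}(α_i − α_j))^{−1} mod 11.
  i = 1 (α = 5): (5−4)(5−10)(5−9)(5−2) = 1·(−5)·(−4)·3 = 60 ≡ 5, so v_1 = 5^{−1} = 9 (mod 11).
  i = 2 (α = 4): (4−5)(4−10)(4−9)(4−2) = (−1)·(−6)·(−5)·2 = −60 ≡ 6, so v_2 = 6^{−1} = 2 (mod 11).
  i = 3 (α = 10): (10−5)(10−4)(10−9)(10−2) = 5·6·1·8 = 240 ≡ 9, so v_3 = 9^{−1} = 5 (mod 11).
  i = 4 (α = 9): (9−5)(9−4)(9−10)(9−2) = 4·5·(−1)·7 = −140 ≡ 3, so v_4 = 3^{−1} = 4 (mod 11).
  i = 5 (α = 2): (2−5)(2−4)(2−10)(2−9) = (−3)·(−2)·(−8)·(−7) = 336 ≡ 6, so v_5 = 6^{−1} = 2 (mod 11).
  v = [9, 2, 5, 4, 2].
Step 2: syndromes of r = [8, 10, 1, 8, 2] (all sums mod 11).
  S_0 = Σ v_i r_i = 9·8 + 2·10 + 5·1 + 4·8 + 2·2 = 133 ≡ 1.
  S_1 = Σ v_i α_i r_i = 9·5·8 + 2·4·10 + 5·10·1 + 4·9·8 + 2·2·2 = 786 ≡ 5.
  α_i^2 mod 11 = [3, 5, 1, 4, 4].
  S_2 = Σ v_i α_i^2 r_i = 9·3·8 + 2·5·10 + 5·1·1 + 4·4·8 + 2·4·2 = 465 ≡ 3.
  S = (1, 5, 3) ≠ 0, so r is not a codeword (an error is present).
Step 3: locate the error. For a single error e at position i, S_ℓ = v_i·e·α_i^ℓ, so α_err = S_1/S_0.
  S_0^{−1} = 1^{−1} = 1 (mod 11), so α_err = 5·1 = 5 ≡ 5 = α_1. Error position i = 1.
  Consistency check: S_2/S_1 = 3·9 = 27 ≡ 5 = α_err ✓ (single-error assumption holds).
Step 4: error magnitude e = S_0/v_1 = S_0·∏_{j≠1}(α_1 − α_j) = 1·5 = 5 ≡ 5 (mod 11).
Step 5: correct position 1: c_1 = r_1 − e = 8 − 5 ≡ 3 (mod 11). Hence c = [3, 10, 1, 8, 2].
  Check: interpolating c through the α_i gives m(x) = 5 + 4·x (degree < 2) with m(α_i) = c_i for every i, so c is indeed a codeword.


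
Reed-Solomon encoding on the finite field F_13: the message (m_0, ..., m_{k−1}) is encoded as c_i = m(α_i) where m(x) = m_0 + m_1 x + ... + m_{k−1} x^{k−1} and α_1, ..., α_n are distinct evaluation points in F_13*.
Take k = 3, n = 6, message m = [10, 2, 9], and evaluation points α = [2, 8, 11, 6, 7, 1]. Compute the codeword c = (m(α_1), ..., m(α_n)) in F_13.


c = [11, 4, 3, 8, 10, 8]

Message polynomial: m(x) = 10 + 2·x + 9·x^2 (mod 13).
For each evaluation point α_i, compute m(α_i) mod 13:
  α_1 = 2: Horner steps 9 → 7 → 11, so m(2) = 11.
  α_2 = 8: Horner steps 9 → 9 → 4, so m(8) = 4.
  α_3 = 11: Horner steps 9 → 10 → 3, so m(11) = 3.
  α_4 = 6: Horner steps 9 → 4 → 8, so m(6) = 8.
  α_5 = 7: Horner steps 9 → 0 → 10, so m(7) = 10.
  α_6 = 1: Horner steps 9 → 11 → 8, so m(1) = 8.
Codeword c = [11, 4, 3, 8, 10, 8] ∈ F_13^6.


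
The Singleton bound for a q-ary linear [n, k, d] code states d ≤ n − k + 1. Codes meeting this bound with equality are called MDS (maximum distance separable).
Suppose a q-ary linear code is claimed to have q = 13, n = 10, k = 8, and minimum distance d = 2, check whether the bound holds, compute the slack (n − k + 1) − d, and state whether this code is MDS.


Singleton RHS = n − k + 1 = 3, slack = 1, bound satisfied, not MDS.

Singleton bound: d ≤ n − k + 1.
Here n = 10, k = 8, so n − k + 1 = 3.
Given d = 2, check d ≤ 3: YES.
Slack = (n − k + 1) − d = 1.
The code is NOT MDS (slack = 1 > 0).
Description: the claimed parameters are [10, 8, 2]_13; such a code would be non-MDS.


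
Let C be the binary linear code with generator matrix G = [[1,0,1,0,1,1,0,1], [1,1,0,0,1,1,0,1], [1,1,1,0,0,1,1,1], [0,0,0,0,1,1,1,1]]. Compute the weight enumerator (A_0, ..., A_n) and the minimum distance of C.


Weight distribution: A_0 = 1, A_2 = 2, A_3 = 6, A_4 = 3, A_5 = 2, A_6 = 2. Minimum distance d = 2.

Enumerate all 2^4 = 16 messages m ∈ F_2^4.
For each, compute codeword c = mG in F_2^8, then tally its weight.
  m = 0000 → c = 00000000, weight = 0.
  m = 1000 → c = 10101101, weight = 5.
  m = 0100 → c = 11001101, weight = 5.
  m = 1100 → c = 01100000, weight = 2.
  m = 0010 → c = 11100111, weight = 6.
  m = 1010 → c = 01001010, weight = 3.
  m = 0110 → c = 00101010, weight = 3.
  m = 1110 → c = 10000111, weight = 4.
  m = 0001 → c = 00001111, weight = 4.
  m = 1001 → c = 10100010, weight = 3.
  m = 0101 → c = 11000010, weight = 3.
  m = 1101 → c = 01101111, weight = 6.
  m = 0011 → c = 11101000, weight = 4.
  m = 1011 → c = 01000101, weight = 3.
  m = 0111 → c = 00100101, weight = 3.
  m = 1111 → c = 10001000, weight = 2.
Tally weights:
  weight 0: 1 codewords.
  weight 2: 2 codewords.
  weight 3: 6 codewords.
  weight 4: 3 codewords.
  weight 5: 2 codewords.
  weight 6: 2 codewords.
Minimum distance d = smallest w > 0 with A_w > 0 = 2.
Sanity: Σ A_w = 16 = 2^4 = 16 ✓.
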